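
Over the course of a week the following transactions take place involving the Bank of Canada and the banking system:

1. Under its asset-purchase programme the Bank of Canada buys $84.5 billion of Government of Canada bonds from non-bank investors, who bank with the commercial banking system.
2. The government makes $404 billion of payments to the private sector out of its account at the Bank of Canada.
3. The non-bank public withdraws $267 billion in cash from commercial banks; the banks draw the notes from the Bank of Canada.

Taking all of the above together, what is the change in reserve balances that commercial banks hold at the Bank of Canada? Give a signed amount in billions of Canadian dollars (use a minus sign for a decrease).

Asset purchase (from non-banks) $84.5 billion: the Bank of Canada pays by crediting reserve accounts → +$84.5B.
Government spending $404 billion: government payments flow into bank reserve accounts → +$404B.
Currency withdrawal $267 billion: banks swap reserves for currency → −$267B.
Net: 84.5 + 404 − 267 = +$221.5 billion.

+$221.5 billion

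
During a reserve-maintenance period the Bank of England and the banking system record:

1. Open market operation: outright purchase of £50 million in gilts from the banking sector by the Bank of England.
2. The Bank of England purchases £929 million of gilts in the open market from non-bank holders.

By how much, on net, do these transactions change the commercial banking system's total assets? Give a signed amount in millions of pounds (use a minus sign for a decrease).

+£929 million

OMO purchase (from banks) £50 million: just an asset swap on bank balance sheets → 0.
Asset purchase (from non-banks) £929 million: bank balance sheets expand → +£929M.
Net: 0 + 929 = +£929 million.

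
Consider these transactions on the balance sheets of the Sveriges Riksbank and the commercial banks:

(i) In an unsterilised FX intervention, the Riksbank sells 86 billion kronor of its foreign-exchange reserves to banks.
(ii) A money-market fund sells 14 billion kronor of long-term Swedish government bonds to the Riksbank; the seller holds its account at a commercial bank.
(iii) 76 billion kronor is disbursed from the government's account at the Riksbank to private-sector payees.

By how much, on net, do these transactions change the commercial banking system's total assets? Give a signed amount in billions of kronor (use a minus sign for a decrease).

+90 billion

Riksbank balance sheet:
  Assets:      Securities +14B, Foreign assets −86B
  Liabilities: Bank reserves +4B, Government deposits −76B
Commercial banking system:
  Assets:      Reserves at CB +4B, Foreign assets +86B
  Liabilities: Checkable deposits +90B
Change in total bank assets = +90 billion.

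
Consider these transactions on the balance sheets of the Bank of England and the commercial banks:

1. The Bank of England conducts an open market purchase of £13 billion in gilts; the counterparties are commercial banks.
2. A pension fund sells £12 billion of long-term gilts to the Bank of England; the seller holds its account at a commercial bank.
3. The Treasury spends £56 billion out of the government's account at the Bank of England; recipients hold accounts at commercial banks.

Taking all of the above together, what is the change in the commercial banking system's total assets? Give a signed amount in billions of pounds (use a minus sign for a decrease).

+£68 billion

Bank of England balance sheet:
  Assets:      Securities +£25B
  Liabilities: Bank reserves +£81B, Government deposits −£56B
Commercial banking system:
  Assets:      Reserves at CB +£81B, Securities −£13B
  Liabilities: Checkable deposits +£68B
Change in total bank assets = +£68 billion.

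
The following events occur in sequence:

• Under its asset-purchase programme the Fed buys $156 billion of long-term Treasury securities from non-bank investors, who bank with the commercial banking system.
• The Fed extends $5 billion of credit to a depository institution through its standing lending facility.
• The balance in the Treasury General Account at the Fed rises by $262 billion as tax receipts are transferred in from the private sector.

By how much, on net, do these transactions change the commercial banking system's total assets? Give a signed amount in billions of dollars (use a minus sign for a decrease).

-$101 billion

Asset purchase (from non-banks) $156 billion: bank balance sheets expand → +$156B.
Discount-window loan $5 billion: bank balance sheets expand → +$5B.
Government account inflow $262 billion: bank balance sheets shrink → −$262B.
Net: 156 + 5 − 262 = -$101 billion.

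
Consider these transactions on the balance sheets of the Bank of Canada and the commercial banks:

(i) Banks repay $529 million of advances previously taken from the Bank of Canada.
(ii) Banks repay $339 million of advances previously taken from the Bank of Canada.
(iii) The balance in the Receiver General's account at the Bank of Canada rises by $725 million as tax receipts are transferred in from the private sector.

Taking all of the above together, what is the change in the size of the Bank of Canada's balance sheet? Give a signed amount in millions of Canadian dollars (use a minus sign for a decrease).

-$868 million

Bank of Canada balance sheet:
  Assets:      Loans to banks −$868M
  Liabilities: Bank reserves −$1593M, Government deposits +$725M
Change in total Bank of Canada assets = -$868 million.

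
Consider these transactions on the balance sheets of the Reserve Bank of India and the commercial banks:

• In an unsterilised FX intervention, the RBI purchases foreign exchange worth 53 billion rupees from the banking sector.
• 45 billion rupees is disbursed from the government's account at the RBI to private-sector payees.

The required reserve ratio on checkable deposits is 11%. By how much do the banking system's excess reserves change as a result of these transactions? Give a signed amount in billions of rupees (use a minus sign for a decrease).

+93.05 billion

FX purchase 53 billion rupees: reserves +53B, deposits 0.
Government spending 45 billion rupees: reserves +45B, deposits +45B.
Totals: Δreserves = +98B, Δdeposits = +45B.
Δrequired reserves = 11% × +45B = +4.95B.
Δexcess reserves = Δreserves − Δrequired = +98B − (+4.95B) = +93.05 billion.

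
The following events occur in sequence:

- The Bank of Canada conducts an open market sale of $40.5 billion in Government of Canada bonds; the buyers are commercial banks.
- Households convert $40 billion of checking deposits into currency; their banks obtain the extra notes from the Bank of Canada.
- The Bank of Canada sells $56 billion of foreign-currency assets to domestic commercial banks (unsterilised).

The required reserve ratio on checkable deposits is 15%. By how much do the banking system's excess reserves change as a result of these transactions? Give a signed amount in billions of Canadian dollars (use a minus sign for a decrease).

-$130.5 billion

OMO sale (to banks) $40.5 billion: reserves −$40.5B, deposits 0.
Currency withdrawal $40 billion: reserves −$40B, deposits −$40B.
FX sale $56 billion: reserves −$56B, deposits 0.
Totals: Δreserves = −$136.5B, Δdeposits = −$40B.
Δrequired reserves = 15% × −$40B = −$6B.
Δexcess reserves = Δreserves − Δrequired = −$136.5B − (−$6B) = -$130.5 billion.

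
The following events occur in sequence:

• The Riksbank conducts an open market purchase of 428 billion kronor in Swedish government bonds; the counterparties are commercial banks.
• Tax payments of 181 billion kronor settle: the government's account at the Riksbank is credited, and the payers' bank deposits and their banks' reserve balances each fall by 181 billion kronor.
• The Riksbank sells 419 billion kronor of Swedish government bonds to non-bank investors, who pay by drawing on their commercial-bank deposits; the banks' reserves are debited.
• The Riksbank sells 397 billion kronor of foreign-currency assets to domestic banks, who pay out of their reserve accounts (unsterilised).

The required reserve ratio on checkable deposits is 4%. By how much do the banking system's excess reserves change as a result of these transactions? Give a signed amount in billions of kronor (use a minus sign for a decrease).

-545 billion

OMO purchase (from banks) 428 billion kronor: reserves +428B, deposits 0.
Government account inflow 181 billion kronor: reserves −181B, deposits −181B.
Asset sale (to non-banks) 419 billion kronor: reserves −419B, deposits −419B.
FX sale 397 billion kronor: reserves −397B, deposits 0.
Totals: Δreserves = −569B, Δdeposits = −600B.
Δrequired reserves = 4% × −600B = −24B.
Δexcess reserves = Δreserves − Δrequired = −569B − (−24B) = -545 billion.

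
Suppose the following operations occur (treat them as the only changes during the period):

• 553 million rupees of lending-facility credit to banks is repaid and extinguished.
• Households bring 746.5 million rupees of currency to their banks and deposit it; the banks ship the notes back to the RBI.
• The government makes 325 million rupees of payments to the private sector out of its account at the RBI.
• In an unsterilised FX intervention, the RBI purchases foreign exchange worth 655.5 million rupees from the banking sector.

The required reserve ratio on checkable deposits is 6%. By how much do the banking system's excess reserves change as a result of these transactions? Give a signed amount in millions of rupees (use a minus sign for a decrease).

+1109.71 million

Discount-window repayment 553 million rupees: reserves −553M, deposits 0.
Currency deposit 746.5 million rupees: reserves +746.5M, deposits +746.5M.
Government spending 325 million rupees: reserves +325M, deposits +325M.
FX purchase 655.5 million rupees: reserves +655.5M, deposits 0.
Totals: Δreserves = +1174M, Δdeposits = +1071.5M.
Δrequired reserves = 6% × +1071.5M = +64.29M.
Δexcess reserves = Δreserves − Δrequired = +1174M − (+64.29M) = +1109.71 million.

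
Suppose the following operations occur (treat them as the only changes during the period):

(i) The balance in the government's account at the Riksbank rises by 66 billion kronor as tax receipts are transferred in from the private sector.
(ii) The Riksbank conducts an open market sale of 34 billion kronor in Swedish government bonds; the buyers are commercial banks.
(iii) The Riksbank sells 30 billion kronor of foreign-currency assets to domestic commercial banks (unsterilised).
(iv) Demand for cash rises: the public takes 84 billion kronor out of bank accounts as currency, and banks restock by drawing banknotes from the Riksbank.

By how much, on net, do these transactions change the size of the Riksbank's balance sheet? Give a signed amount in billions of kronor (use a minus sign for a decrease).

Government account inflow 66 billion kronor: only the composition of liabilities changes → 0.
OMO sale (to banks) 34 billion kronor: a Riksbank asset is shed → −34B.
FX sale 30 billion kronor: a Riksbank asset is shed → −30B.
Currency withdrawal 84 billion kronor: only the composition of liabilities changes → 0.
Net: 0 − 34 − 30 + 0 = -64 billion.

-64 billion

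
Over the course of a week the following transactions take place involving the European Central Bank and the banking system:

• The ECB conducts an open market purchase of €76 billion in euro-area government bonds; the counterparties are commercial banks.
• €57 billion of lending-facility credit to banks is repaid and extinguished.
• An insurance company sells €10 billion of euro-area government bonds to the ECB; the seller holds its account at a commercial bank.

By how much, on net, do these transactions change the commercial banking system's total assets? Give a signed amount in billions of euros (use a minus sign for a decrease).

ECB balance sheet:
  Assets:      Securities +€86B, Loans to banks −€57B
  Liabilities: Bank reserves +€29B
Commercial banking system:
  Assets:      Reserves at CB +€29B, Securities −€76B
  Liabilities: Checkable deposits +€10B, Borrowings from CB −€57B
Change in total bank assets = -€47 billion.

-€47 billion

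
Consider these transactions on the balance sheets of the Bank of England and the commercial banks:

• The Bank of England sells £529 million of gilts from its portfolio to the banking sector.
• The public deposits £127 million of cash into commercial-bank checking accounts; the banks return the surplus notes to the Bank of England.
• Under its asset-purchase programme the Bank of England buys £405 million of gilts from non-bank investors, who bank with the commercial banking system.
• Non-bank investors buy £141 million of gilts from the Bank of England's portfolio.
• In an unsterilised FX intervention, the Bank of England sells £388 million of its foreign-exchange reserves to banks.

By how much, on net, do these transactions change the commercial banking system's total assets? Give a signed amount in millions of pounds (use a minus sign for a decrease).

Bank of England balance sheet:
  Assets:      Securities −£265M, Foreign assets −£388M
  Liabilities: Bank reserves −£526M, Currency in circulation −£127M
Commercial banking system:
  Assets:      Reserves at CB −£526M, Securities +£529M, Foreign assets +£388M
  Liabilities: Checkable deposits +£391M
Change in total bank assets = +£391 million.

+£391 million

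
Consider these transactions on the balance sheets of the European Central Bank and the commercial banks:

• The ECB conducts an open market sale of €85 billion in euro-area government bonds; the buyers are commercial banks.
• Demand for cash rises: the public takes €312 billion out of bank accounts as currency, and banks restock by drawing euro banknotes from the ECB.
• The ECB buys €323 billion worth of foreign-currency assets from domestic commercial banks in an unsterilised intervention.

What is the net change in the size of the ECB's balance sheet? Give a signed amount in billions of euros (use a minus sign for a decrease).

+€238 billion

ECB balance sheet:
  Assets:      Securities −€85B, Foreign assets +€323B
  Liabilities: Bank reserves −€74B, Currency in circulation +€312B
Change in total ECB assets = +€238 billion.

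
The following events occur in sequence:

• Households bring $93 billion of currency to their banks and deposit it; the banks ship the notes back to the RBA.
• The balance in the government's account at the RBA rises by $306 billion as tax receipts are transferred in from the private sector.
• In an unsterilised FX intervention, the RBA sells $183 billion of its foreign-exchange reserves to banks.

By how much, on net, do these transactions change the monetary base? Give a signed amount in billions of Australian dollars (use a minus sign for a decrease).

Currency deposit $93 billion: just a shift between currency and reserves — both are base money → 0.
Government account inflow $306 billion: reserves shift to a non-base liability → −$306B.
FX sale $183 billion: RBA balance sheet contracts → −$183B.
Net: 0 − 306 − 183 = -$489 billion.

-$489 billion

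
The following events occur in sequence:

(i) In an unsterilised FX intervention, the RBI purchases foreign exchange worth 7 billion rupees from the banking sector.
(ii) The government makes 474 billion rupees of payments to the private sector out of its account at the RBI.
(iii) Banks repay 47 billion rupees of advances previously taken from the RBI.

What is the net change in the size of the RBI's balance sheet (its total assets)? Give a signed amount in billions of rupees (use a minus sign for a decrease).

RBI balance sheet:
  Assets:      Loans to banks −47B, Foreign assets +7B
  Liabilities: Bank reserves +434B, Government deposits −474B
Change in total RBI assets = -40 billion.

-40 billion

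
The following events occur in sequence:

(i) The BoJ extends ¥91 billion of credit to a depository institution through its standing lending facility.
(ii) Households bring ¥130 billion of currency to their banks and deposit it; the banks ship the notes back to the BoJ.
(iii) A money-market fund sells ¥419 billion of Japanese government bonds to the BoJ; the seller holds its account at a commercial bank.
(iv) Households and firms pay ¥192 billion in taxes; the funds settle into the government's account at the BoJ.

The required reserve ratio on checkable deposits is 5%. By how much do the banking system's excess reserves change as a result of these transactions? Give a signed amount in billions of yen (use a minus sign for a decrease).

Discount-window loan ¥91 billion: reserves +¥91B, deposits 0.
Currency deposit ¥130 billion: reserves +¥130B, deposits +¥130B.
Asset purchase (from non-banks) ¥419 billion: reserves +¥419B, deposits +¥419B.
Government account inflow ¥192 billion: reserves −¥192B, deposits −¥192B.
Totals: Δreserves = +¥448B, Δdeposits = +¥357B.
Δrequired reserves = 5% × +¥357B = +¥17.85B.
Δexcess reserves = Δreserves − Δrequired = +¥448B − (+¥17.85B) = +¥430.15 billion.

+¥430.15 billion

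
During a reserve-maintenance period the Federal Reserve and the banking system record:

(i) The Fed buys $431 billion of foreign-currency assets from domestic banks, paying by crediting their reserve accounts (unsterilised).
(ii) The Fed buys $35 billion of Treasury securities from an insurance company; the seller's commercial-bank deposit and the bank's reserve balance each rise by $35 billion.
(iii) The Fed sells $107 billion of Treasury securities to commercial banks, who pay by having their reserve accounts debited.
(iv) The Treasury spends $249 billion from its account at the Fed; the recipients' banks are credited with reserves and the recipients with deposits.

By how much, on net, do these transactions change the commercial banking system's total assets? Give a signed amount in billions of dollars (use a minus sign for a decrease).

+$284 billion

FX purchase $431 billion: just an asset swap on bank balance sheets → 0.
Asset purchase (from non-banks) $35 billion: bank balance sheets expand → +$35B.
OMO sale (to banks) $107 billion: just an asset swap on bank balance sheets → 0.
Government spending $249 billion: bank balance sheets expand → +$249B.
Net: 0 + 35 + 0 + 249 = +$284 billion.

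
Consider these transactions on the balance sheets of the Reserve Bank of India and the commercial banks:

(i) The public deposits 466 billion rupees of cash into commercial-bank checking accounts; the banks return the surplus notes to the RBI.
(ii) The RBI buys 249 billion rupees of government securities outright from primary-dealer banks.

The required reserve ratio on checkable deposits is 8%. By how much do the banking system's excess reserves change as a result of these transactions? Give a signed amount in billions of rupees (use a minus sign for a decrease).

Currency deposit 466 billion rupees: reserves +466B, deposits +466B.
OMO purchase (from banks) 249 billion rupees: reserves +249B, deposits 0.
Totals: Δreserves = +715B, Δdeposits = +466B.
Δrequired reserves = 8% × +466B = +37.28B.
Δexcess reserves = Δreserves − Δrequired = +715B − (+37.28B) = +677.72 billion.

+677.72 billion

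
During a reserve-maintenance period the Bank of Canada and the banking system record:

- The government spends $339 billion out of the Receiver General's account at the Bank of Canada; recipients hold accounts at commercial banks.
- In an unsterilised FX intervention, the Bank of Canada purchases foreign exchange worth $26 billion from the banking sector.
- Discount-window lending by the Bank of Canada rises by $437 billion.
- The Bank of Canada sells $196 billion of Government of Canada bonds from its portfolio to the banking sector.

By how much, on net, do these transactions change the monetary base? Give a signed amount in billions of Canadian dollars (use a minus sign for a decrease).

+$606 billion

Bank of Canada balance sheet:
  Assets:      Securities −$196B, Loans to banks +$437B, Foreign assets +$26B
  Liabilities: Bank reserves +$606B, Government deposits −$339B
Commercial banking system:
  Assets:      Reserves at CB +$606B, Securities +$196B, Foreign assets −$26B
  Liabilities: Checkable deposits +$339B, Borrowings from CB +$437B
Monetary base = currency + reserves: 0 + (+$606B) = +$606 billion.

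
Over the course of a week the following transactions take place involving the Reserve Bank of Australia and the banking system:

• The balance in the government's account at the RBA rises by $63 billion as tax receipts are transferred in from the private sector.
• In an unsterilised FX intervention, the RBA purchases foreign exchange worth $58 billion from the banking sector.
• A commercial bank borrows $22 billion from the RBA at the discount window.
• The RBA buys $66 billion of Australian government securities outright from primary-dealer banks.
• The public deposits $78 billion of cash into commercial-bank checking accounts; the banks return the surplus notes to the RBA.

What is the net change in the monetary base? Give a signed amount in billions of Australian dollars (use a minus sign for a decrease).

+$83 billion

RBA balance sheet:
  Assets:      Securities +$66B, Loans to banks +$22B, Foreign assets +$58B
  Liabilities: Bank reserves +$161B, Currency in circulation −$78B, Government deposits +$63B
Monetary base = currency + reserves: −$78B + (+$161B) = +$83 billion.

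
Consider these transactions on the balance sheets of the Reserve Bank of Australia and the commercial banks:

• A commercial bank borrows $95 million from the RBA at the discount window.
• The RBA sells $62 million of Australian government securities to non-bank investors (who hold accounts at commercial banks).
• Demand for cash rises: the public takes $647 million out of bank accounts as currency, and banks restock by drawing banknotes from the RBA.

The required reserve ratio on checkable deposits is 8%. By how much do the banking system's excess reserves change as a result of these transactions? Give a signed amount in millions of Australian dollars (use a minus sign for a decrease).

-$557.28 million

Discount-window loan $95 million: reserves +$95M, deposits 0.
Asset sale (to non-banks) $62 million: reserves −$62M, deposits −$62M.
Currency withdrawal $647 million: reserves −$647M, deposits −$647M.
Totals: Δreserves = −$614M, Δdeposits = −$709M.
Δrequired reserves = 8% × −$709M = −$56.72M.
Δexcess reserves = Δreserves − Δrequired = −$614M − (−$56.72M) = -$557.28 million.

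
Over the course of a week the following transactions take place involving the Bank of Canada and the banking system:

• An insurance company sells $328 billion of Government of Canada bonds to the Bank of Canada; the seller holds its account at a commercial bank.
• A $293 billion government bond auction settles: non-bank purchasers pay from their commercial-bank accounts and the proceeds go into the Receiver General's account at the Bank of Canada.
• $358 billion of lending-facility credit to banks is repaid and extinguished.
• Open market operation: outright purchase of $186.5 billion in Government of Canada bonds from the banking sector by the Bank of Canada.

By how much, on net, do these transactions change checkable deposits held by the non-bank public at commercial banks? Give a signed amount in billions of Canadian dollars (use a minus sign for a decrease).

Asset purchase (from non-banks) $328 billion: non-bank counterparties' bank balances rise → +$328B.
Government account inflow $293 billion: non-bank counterparties' bank balances fall → −$293B.
Discount-window repayment $358 billion: the counterparty is a bank, so public deposits are unchanged → 0.
OMO purchase (from banks) $186.5 billion: the counterparty is a bank, so public deposits are unchanged → 0.
Net: 328 − 293 + 0 + 0 = +$35 billion.

+$35 billion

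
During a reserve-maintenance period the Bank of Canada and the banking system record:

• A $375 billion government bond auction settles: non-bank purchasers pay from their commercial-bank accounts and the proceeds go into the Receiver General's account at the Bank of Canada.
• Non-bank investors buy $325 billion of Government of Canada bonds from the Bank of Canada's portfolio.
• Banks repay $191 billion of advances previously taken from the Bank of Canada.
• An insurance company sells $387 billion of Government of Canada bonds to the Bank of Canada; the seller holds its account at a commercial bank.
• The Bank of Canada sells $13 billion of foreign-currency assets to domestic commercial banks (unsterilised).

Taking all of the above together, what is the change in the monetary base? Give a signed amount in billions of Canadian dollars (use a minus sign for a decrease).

Government account inflow $375 billion: reserves shift to a non-base liability → −$375B.
Asset sale (to non-banks) $325 billion: Bank of Canada balance sheet contracts → −$325B.
Discount-window repayment $191 billion: Bank of Canada balance sheet contracts → −$191B.
Asset purchase (from non-banks) $387 billion: Bank of Canada balance sheet expands → +$387B.
FX sale $13 billion: Bank of Canada balance sheet contracts → −$13B.
Net: −375 − 325 − 191 + 387 − 13 = -$517 billion.

-$517 billion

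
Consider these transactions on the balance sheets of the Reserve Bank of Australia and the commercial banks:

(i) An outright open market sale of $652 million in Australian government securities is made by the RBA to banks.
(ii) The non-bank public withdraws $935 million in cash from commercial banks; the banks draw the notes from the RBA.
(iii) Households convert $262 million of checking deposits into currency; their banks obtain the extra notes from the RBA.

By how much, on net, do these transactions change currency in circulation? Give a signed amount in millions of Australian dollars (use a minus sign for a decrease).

OMO sale (to banks) $652 million: no currency enters or leaves circulation → 0.
Currency withdrawal $935 million: notes leave the central bank → +$935M.
Currency withdrawal $262 million: notes leave the central bank → +$262M.
Net: 0 + 935 + 262 = +$1197 million.

+$1197 million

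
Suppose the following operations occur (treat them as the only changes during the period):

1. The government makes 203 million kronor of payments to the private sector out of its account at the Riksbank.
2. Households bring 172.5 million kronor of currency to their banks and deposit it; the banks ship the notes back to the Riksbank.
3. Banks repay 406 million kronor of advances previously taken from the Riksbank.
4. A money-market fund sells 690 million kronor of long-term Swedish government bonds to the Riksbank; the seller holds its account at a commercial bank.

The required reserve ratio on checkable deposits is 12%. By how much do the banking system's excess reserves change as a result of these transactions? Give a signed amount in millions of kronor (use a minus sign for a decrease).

Government spending 203 million kronor: reserves +203M, deposits +203M.
Currency deposit 172.5 million kronor: reserves +172.5M, deposits +172.5M.
Discount-window repayment 406 million kronor: reserves −406M, deposits 0.
Asset purchase (from non-banks) 690 million kronor: reserves +690M, deposits +690M.
Totals: Δreserves = +659.5M, Δdeposits = +1065.5M.
Δrequired reserves = 12% × +1065.5M = +127.86M.
Δexcess reserves = Δreserves − Δrequired = +659.5M − (+127.86M) = +531.64 million.

+531.64 million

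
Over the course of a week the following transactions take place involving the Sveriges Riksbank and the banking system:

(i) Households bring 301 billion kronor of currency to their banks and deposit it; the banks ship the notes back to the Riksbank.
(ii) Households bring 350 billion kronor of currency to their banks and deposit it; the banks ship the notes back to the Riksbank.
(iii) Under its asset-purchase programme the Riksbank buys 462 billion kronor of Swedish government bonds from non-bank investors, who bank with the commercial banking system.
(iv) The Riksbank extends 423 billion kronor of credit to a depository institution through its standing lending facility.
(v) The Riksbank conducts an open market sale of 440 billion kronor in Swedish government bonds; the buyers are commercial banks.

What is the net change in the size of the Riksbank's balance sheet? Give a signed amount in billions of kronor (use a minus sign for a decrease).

+445 billion

Riksbank balance sheet:
  Assets:      Securities +22B, Loans to banks +423B
  Liabilities: Bank reserves +1096B, Currency in circulation −651B
Commercial banking system:
  Assets:      Reserves at CB +1096B, Securities +440B
  Liabilities: Checkable deposits +1113B, Borrowings from CB +423B
Change in total Riksbank assets = +445 billion.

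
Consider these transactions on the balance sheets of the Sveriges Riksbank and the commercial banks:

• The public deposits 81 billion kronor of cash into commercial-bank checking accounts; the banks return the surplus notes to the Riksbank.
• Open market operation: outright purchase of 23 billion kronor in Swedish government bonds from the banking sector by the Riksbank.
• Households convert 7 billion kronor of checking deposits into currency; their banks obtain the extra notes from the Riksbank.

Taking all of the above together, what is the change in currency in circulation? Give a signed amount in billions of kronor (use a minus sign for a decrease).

Riksbank balance sheet:
  Assets:      Securities +23B
  Liabilities: Bank reserves +97B, Currency in circulation −74B
So the change in currency in circulation is -74 billion.

-74 billion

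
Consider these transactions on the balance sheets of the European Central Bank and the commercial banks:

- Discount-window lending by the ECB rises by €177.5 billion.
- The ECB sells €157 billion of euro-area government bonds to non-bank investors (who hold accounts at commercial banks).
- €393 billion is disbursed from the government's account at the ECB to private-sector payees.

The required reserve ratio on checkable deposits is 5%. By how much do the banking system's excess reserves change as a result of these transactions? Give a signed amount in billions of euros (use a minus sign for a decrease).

+€401.7 billion

Discount-window loan €177.5 billion: reserves +€177.5B, deposits 0.
Asset sale (to non-banks) €157 billion: reserves −€157B, deposits −€157B.
Government spending €393 billion: reserves +€393B, deposits +€393B.
Totals: Δreserves = +€413.5B, Δdeposits = +€236B.
Δrequired reserves = 5% × +€236B = +€11.8B.
Δexcess reserves = Δreserves − Δrequired = +€413.5B − (+€11.8B) = +€401.7 billion.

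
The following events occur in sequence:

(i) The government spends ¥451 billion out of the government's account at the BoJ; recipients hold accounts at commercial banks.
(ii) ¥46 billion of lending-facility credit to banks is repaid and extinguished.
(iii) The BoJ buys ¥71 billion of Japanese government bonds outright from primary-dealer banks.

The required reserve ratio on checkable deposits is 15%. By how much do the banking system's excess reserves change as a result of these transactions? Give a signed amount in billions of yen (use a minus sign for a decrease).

Government spending ¥451 billion: reserves +¥451B, deposits +¥451B.
Discount-window repayment ¥46 billion: reserves −¥46B, deposits 0.
OMO purchase (from banks) ¥71 billion: reserves +¥71B, deposits 0.
Totals: Δreserves = +¥476B, Δdeposits = +¥451B.
Δrequired reserves = 15% × +¥451B = +¥67.65B.
Δexcess reserves = Δreserves − Δrequired = +¥476B − (+¥67.65B) = +¥408.35 billion.

+¥408.35 billion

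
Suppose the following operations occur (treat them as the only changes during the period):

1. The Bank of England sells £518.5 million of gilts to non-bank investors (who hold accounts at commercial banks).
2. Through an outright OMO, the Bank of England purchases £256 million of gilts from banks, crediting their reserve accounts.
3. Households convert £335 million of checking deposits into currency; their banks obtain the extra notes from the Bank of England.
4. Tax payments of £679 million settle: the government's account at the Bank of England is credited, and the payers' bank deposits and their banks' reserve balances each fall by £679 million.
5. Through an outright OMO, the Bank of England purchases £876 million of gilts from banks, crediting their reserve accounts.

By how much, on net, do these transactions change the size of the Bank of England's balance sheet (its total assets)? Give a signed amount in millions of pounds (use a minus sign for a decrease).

Asset sale (to non-banks) £518.5 million: a Bank of England asset is shed → −£518.5M.
OMO purchase (from banks) £256 million: a Bank of England asset is acquired → +£256M.
Currency withdrawal £335 million: only the composition of liabilities changes → 0.
Government account inflow £679 million: only the composition of liabilities changes → 0.
OMO purchase (from banks) £876 million: a Bank of England asset is acquired → +£876M.
Net: −518.5 + 256 + 0 + 0 + 876 = +£613.5 million.

+£613.5 million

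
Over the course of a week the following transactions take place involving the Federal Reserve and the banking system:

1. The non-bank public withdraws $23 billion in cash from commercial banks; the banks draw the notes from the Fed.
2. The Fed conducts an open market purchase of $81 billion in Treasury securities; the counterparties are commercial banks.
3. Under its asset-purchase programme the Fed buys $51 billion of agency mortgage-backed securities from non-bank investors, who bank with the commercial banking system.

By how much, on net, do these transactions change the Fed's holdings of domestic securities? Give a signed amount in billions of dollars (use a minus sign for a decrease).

Currency withdrawal $23 billion: the Fed's securities portfolio is untouched → 0.
OMO purchase (from banks) $81 billion: securities added to the Fed's portfolio → +$81B.
Asset purchase (from non-banks) $51 billion: securities added to the Fed's portfolio → +$51B.
Net: 0 + 81 + 51 = +$132 billion.

+$132 billion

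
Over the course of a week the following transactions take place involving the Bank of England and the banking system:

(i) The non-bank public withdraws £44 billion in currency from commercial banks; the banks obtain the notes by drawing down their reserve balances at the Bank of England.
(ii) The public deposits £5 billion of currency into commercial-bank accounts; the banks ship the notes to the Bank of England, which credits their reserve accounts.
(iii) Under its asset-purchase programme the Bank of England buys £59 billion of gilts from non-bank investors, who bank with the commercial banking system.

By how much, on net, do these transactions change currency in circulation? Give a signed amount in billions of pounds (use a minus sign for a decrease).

+£39 billion

Currency withdrawal £44 billion: notes leave the central bank → +£44B.
Currency deposit £5 billion: notes return to the central bank → −£5B.
Asset purchase (from non-banks) £59 billion: no currency enters or leaves circulation → 0.
Net: 44 − 5 + 0 = +£39 billion.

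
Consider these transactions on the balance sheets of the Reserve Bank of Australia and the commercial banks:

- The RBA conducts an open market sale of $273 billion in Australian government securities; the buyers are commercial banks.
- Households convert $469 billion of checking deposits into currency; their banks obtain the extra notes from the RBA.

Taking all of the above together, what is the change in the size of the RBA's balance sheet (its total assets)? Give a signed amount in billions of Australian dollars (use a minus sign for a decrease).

OMO sale (to banks) $273 billion: an RBA asset is shed → −$273B.
Currency withdrawal $469 billion: only the composition of liabilities changes → 0.
Net: −273 + 0 = -$273 billion.

-$273 billion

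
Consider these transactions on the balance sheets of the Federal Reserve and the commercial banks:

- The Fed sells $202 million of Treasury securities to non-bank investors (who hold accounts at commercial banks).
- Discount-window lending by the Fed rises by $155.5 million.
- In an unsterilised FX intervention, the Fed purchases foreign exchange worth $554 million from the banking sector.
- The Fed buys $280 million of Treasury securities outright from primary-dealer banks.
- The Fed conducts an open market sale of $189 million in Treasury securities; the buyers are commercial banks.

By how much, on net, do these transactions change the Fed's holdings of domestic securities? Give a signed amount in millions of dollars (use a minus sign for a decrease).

-$111 million

Fed balance sheet:
  Assets:      Securities −$111M, Loans to banks +$155.5M, Foreign assets +$554M
  Liabilities: Bank reserves +$598.5M
Commercial banking system:
  Assets:      Reserves at CB +$598.5M, Securities −$91M, Foreign assets −$554M
  Liabilities: Checkable deposits −$202M, Borrowings from CB +$155.5M
So the change in the Fed's holdings of domestic securities is -$111 million.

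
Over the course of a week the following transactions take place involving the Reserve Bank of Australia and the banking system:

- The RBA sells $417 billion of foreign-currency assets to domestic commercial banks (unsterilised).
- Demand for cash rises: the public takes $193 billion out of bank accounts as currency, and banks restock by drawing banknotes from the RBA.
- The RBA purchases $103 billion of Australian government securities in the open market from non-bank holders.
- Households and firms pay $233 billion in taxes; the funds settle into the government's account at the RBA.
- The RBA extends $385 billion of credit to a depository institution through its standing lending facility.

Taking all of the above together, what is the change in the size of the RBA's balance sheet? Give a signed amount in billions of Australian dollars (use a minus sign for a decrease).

+$71 billion

RBA balance sheet:
  Assets:      Securities +$103B, Loans to banks +$385B, Foreign assets −$417B
  Liabilities: Bank reserves −$355B, Currency in circulation +$193B, Government deposits +$233B
Change in total RBA assets = +$71 billion.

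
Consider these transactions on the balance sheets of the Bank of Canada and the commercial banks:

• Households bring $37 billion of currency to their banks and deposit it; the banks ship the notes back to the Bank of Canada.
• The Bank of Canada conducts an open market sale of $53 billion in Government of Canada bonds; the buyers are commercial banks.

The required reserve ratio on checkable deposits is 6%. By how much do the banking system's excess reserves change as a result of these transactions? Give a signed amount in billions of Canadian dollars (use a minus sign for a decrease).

Currency deposit $37 billion: reserves +$37B, deposits +$37B.
OMO sale (to banks) $53 billion: reserves −$53B, deposits 0.
Totals: Δreserves = −$16B, Δdeposits = +$37B.
Δrequired reserves = 6% × +$37B = +$2.22B.
Δexcess reserves = Δreserves − Δrequired = −$16B − (+$2.22B) = -$18.22 billion.

-$18.22 billion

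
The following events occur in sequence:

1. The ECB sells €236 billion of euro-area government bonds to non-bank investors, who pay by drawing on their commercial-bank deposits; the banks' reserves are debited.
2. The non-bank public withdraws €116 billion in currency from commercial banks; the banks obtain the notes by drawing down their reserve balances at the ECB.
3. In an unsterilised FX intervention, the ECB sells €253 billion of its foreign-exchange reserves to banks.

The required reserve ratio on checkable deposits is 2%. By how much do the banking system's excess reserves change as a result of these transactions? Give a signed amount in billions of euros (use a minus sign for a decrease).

Asset sale (to non-banks) €236 billion: reserves −€236B, deposits −€236B.
Currency withdrawal €116 billion: reserves −€116B, deposits −€116B.
FX sale €253 billion: reserves −€253B, deposits 0.
Totals: Δreserves = −€605B, Δdeposits = −€352B.
Δrequired reserves = 2% × −€352B = −€7.04B.
Δexcess reserves = Δreserves − Δrequired = −€605B − (−€7.04B) = -€597.96 billion.

-€597.96 billion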